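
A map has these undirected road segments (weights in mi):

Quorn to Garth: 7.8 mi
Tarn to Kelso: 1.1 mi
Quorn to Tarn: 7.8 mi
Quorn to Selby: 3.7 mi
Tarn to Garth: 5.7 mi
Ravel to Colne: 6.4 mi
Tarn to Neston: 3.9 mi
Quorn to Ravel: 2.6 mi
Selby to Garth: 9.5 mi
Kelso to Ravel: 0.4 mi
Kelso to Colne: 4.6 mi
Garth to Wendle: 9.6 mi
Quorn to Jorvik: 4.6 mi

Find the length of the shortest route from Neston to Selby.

11.7 mi

Compare a few routes:
Neston - Tarn - Kelso - Ravel - Quorn - Selby: 3.9+1.1+0.4+2.6+3.7 = 11.7
Neston - Tarn - Quorn - Selby: 3.9+7.8+3.7 = 15.4
Cheapest is Neston - Tarn - Kelso - Ravel - Quorn - Selby at 11.7 mi.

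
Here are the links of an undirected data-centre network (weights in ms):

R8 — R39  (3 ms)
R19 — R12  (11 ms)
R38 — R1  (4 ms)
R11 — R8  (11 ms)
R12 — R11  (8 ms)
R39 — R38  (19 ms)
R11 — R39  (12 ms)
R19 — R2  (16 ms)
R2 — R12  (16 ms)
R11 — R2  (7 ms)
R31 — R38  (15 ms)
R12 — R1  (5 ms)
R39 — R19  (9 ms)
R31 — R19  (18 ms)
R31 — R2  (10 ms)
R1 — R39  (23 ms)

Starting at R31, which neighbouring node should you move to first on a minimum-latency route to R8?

Enumerating some paths:
R31 → R19 → R39 → R8: 18+9+3 = 30
R31 → R2 → R11 → R39 → R8: 10+7+12+3 = 32
R31 → R2 → R11 → R8: 10+7+11 = 28
R31 → R38 → R39 → R8: 15+19+3 = 37
Cheapest is R31 → R2 → R11 → R8 at 28 ms.
So from R31 the first move is to R2.

R2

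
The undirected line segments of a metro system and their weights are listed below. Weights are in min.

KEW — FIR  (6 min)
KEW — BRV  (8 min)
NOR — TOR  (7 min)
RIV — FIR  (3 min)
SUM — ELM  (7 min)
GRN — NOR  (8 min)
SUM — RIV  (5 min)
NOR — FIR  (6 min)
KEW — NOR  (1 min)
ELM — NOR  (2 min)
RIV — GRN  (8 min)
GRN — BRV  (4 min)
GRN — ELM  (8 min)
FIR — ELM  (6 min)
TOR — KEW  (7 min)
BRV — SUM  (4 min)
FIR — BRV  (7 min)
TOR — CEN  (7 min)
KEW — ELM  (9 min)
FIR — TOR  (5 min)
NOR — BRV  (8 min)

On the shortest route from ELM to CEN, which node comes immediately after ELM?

NOR

Compare a few routes:
ELM - NOR - KEW - TOR - CEN: 2+1+7+7 = 17
ELM - NOR - TOR - CEN: 2+7+7 = 16
ELM - FIR - TOR - CEN: 6+5+7 = 18
The minimum is 16 min via ELM - NOR - TOR - CEN.
So from ELM the first move is to NOR.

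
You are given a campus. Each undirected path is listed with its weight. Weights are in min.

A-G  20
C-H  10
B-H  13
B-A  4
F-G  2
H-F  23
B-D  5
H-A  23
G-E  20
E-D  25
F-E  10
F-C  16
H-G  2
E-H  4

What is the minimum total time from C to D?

Shortest distances from C:
C: 0
H: 10  (via C)
G: 12  (via H)
E: 14  (via H)
F: 14  (via G)
B: 23  (via H)
A: 27  (via B)
D: 28  (via B)
Shortest route: C–H–B–D = 28 min.

28 min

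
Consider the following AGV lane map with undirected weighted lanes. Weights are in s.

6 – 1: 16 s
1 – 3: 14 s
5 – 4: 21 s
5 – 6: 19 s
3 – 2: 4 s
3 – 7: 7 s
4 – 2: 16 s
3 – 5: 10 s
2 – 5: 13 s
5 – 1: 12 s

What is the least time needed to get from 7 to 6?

Settle nodes by increasing distance from 7:
7: 0
3: 7  (via 7)
2: 11  (via 3)
5: 17  (via 3)
1: 21  (via 3)
4: 27  (via 2)
6: 36  (via 5)
Shortest route: 7–3–5–6 = 36 s.

36 s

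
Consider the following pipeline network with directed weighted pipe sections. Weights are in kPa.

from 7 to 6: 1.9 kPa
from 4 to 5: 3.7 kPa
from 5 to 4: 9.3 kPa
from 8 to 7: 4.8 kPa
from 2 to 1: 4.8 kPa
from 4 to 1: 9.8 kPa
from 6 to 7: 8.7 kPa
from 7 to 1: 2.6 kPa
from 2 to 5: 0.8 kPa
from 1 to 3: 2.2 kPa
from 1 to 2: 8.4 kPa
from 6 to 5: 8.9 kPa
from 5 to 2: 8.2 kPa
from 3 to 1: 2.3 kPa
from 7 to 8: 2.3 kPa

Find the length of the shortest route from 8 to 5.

15.6 kPa

Settle nodes by increasing distance from 8:
8: 0
7: 4.8  (via 8)
6: 6.7  (via 7)
1: 7.4  (via 7)
3: 9.6  (via 1)
5: 15.6  (via 6)
Shortest route: 8 → 7 → 6 → 5 = 15.6 kPa.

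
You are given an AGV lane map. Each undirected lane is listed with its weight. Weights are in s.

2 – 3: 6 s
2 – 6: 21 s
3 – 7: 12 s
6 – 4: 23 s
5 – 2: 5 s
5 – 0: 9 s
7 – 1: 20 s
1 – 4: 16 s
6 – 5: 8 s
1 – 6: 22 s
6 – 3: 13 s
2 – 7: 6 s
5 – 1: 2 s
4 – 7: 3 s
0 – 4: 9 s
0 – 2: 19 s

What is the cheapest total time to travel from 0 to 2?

Compare a few routes:
0–5–2: 9+5 = 14
0–4–7–3–2: 9+3+12+6 = 30
0–2: 19 = 19
0–4–7–2: 9+3+6 = 18
The minimum is 14 s via 0–5–2.

14 s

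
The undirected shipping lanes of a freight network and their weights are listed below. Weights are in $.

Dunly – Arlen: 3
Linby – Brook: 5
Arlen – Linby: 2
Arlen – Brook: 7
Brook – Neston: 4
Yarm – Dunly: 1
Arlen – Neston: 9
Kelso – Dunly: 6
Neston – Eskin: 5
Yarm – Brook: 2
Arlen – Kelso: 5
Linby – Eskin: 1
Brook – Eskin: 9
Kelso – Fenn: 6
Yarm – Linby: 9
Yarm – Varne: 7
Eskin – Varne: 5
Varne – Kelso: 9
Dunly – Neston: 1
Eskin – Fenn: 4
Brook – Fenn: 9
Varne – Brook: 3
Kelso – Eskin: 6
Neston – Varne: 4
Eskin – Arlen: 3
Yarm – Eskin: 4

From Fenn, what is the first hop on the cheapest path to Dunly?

Eskin

Compare a few routes:
Fenn → Eskin → Arlen → Dunly: 4+3+3 = 10
Fenn → Eskin → Neston → Dunly: 4+5+1 = 10
Fenn → Eskin → Linby → Arlen → Dunly: 4+1+2+3 = 10
Fenn → Eskin → Yarm → Dunly: 4+4+1 = 9
Cheapest is Fenn → Eskin → Yarm → Dunly at $9.
So from Fenn the first move is to Eskin.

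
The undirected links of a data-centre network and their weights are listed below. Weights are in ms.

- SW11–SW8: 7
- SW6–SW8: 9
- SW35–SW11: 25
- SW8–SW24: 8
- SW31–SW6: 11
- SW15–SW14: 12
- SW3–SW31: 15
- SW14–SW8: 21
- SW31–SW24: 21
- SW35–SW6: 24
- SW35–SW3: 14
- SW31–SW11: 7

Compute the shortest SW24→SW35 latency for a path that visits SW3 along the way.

50 ms

Best SW24 to SW3: SW24–SW31–SW3 costing 36
Shortest SW3→SW35: SW3–SW35 = 14
Total via SW3: 36 + 14 = 50 ms.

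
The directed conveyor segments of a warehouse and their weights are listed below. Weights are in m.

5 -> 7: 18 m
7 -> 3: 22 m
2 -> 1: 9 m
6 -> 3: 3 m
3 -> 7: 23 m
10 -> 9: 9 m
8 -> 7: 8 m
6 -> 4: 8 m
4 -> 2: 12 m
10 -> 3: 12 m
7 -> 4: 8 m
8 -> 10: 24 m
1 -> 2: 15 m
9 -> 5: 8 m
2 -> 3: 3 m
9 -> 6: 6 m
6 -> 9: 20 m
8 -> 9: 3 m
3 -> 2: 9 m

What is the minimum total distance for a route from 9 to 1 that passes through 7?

55 m

Best 9 to 7: 9–5–7 costing 26
Best 7 to 1: 7–4–2–1 costing 29
Total via 7: 26 + 29 = 55 m.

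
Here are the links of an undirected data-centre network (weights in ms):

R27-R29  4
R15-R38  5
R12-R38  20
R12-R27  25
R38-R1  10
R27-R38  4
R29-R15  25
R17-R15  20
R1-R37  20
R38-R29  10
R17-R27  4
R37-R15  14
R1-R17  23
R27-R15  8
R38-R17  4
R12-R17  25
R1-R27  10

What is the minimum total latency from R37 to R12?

Candidate routes:
R37 - R15 - R27 - R38 - R12: 14+8+4+20 = 46
R37 - R15 - R27 - R12: 14+8+25 = 47
R37 - R15 - R38 - R12: 14+5+20 = 39
The minimum is 39 ms via R37 - R15 - R38 - R12.

39 ms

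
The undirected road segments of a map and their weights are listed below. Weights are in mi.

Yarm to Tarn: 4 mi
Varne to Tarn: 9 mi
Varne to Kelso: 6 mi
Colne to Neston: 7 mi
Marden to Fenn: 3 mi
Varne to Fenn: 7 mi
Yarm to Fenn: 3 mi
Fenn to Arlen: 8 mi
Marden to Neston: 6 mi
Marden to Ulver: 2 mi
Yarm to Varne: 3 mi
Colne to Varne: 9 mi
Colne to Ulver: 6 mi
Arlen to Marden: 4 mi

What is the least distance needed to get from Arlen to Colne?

12 mi

Shortest distances from Arlen:
Arlen: 0
Marden: 4  (via Arlen)
Ulver: 6  (via Marden)
Fenn: 7  (via Marden)
Neston: 10  (via Marden)
Yarm: 10  (via Fenn)
Colne: 12  (via Ulver)
Shortest route: Arlen–Marden–Ulver–Colne = 12 mi.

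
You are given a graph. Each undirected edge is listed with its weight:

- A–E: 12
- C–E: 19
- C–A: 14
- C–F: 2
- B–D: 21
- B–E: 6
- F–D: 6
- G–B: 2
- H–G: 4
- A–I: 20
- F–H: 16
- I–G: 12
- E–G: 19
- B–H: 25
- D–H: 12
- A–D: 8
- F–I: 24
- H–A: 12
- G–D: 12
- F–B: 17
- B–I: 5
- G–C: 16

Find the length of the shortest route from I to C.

23

Enumerating some paths:
I - B - F - C: 5+17+2 = 24
I - B - G - C: 5+2+16 = 23
I - F - C: 24+2 = 26
The minimum is 23 via I - B - G - C.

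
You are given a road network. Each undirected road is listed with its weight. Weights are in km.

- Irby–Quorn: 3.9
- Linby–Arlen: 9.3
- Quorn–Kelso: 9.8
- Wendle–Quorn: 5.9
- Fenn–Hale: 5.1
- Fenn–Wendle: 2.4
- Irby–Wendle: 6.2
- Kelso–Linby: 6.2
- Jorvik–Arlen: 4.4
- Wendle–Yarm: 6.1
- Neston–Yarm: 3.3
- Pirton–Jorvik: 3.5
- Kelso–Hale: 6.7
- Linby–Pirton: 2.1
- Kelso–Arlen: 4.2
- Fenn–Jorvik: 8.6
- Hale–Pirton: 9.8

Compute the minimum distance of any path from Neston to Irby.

Candidate routes:
Neston–Yarm–Wendle–Quorn–Irby: 3.3+6.1+5.9+3.9 = 19.2
Neston–Yarm–Wendle–Irby: 3.3+6.1+6.2 = 15.6
The minimum is 15.6 km via Neston–Yarm–Wendle–Irby.

15.6 km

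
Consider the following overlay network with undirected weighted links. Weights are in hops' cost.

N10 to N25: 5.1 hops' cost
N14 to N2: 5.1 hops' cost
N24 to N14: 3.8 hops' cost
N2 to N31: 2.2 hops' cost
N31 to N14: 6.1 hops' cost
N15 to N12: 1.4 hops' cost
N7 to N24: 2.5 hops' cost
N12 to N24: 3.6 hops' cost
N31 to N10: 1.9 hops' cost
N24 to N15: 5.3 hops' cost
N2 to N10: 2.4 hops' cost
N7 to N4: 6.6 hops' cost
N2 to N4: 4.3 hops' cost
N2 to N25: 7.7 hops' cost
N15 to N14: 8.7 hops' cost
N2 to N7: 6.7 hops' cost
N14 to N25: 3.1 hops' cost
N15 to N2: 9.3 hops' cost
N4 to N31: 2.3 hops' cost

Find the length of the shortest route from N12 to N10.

13.1 hops' cost

Candidate routes:
N12 → N24 → N14 → N2 → N10: 3.6+3.8+5.1+2.4 = 14.9
N12 → N15 → N2 → N10: 1.4+9.3+2.4 = 13.1
N12 → N15 → N2 → N31 → N10: 1.4+9.3+2.2+1.9 = 14.8
N12 → N24 → N7 → N2 → N10: 3.6+2.5+6.7+2.4 = 15.2
The minimum is 13.1 hops' cost via N12 → N15 → N2 → N10.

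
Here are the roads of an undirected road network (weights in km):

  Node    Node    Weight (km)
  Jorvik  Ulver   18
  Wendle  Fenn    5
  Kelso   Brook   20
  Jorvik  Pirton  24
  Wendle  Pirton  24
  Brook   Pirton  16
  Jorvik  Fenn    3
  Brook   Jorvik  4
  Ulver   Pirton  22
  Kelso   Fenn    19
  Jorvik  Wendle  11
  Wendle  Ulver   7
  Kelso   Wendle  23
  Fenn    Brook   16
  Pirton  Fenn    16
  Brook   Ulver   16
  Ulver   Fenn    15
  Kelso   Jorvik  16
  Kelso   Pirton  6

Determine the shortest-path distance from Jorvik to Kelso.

Compare a few routes:
Jorvik - Fenn - Kelso: 3+19 = 22
Jorvik - Kelso: 16 = 16
The minimum is 16 km via Jorvik - Kelso.

16 km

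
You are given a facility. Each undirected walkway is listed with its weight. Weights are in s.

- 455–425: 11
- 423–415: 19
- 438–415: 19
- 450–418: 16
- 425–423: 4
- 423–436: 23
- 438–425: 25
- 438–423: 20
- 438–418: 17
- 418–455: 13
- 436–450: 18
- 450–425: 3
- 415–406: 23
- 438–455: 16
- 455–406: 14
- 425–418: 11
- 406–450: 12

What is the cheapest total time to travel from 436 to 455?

32 s

Shortest distances from 436:
436: 0
450: 18  (via 436)
425: 21  (via 450)
423: 23  (via 436)
406: 30  (via 450)
455: 32  (via 425)
Shortest route: 436–450–425–455 = 32 s.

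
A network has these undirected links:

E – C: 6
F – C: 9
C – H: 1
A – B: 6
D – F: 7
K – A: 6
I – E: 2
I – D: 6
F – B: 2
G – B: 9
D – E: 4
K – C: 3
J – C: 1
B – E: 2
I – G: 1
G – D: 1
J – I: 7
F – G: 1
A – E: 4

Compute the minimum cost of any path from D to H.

Enumerating some paths:
D → G → F → B → E → C → H: 1+1+2+2+6+1 = 13
D → G → F → C → H: 1+1+9+1 = 12
D → E → C → H: 4+6+1 = 11
Cheapest is D → E → C → H at 11.

11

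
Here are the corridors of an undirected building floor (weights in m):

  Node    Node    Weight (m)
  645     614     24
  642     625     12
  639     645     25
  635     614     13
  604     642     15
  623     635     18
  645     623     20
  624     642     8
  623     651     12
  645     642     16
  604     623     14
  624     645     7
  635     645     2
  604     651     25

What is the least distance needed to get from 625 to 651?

Shortest distances from 625:
625: 0
642: 12  (via 625)
624: 20  (via 642)
645: 27  (via 624)
604: 27  (via 642)
635: 29  (via 645)
623: 41  (via 604)
614: 42  (via 635)
651: 52  (via 604)
Shortest route: 625–642–604–651 = 52 m.

52 m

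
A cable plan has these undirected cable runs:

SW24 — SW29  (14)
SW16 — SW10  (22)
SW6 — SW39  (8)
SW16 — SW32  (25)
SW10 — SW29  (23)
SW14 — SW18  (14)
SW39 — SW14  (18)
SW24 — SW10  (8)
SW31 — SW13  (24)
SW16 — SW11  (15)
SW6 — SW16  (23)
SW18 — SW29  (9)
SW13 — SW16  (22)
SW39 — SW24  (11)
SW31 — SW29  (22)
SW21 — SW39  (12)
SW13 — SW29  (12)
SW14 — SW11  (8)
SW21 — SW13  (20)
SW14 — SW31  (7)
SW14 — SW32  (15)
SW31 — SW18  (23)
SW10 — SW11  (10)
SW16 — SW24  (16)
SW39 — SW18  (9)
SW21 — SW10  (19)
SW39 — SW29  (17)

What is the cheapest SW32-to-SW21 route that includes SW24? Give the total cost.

Shortest SW32→SW24: SW32–SW16–SW24 = 41
Best SW24 to SW21: SW24–SW39–SW21 costing 23
Total via SW24: 41 + 23 = 64.

64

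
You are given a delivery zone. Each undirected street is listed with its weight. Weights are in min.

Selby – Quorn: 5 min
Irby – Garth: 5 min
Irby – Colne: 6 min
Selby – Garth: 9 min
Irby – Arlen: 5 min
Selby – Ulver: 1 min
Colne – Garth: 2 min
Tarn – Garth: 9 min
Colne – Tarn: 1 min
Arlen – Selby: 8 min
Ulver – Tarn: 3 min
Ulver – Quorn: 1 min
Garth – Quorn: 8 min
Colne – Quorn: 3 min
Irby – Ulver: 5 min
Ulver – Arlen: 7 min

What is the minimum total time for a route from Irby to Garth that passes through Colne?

8 min

Shortest Irby→Colne: Irby → Colne = 6
Best Colne to Garth: Colne → Garth costing 2
Total via Colne: 6 + 2 = 8 min.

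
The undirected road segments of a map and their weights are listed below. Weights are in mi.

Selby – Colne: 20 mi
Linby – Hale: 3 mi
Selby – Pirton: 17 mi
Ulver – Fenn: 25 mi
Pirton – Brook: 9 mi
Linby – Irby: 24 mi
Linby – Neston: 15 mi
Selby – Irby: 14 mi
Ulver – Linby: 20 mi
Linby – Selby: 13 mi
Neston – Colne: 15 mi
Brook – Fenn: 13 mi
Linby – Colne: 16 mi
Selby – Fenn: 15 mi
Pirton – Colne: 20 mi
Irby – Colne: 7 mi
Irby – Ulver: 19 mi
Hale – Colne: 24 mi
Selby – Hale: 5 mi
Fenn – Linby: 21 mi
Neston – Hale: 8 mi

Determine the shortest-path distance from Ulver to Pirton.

Compare a few routes:
Ulver–Irby–Colne–Pirton: 19+7+20 = 46
Ulver–Linby–Hale–Selby–Pirton: 20+3+5+17 = 45
The minimum is 45 mi via Ulver–Linby–Hale–Selby–Pirton.

45 mi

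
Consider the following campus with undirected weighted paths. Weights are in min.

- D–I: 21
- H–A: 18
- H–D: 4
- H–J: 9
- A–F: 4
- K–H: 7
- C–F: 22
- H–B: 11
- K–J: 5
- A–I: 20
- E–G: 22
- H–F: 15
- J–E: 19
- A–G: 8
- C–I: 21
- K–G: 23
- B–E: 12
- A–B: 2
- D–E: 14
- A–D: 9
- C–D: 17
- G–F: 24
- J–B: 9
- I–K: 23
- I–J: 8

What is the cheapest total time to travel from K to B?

14 min

Compare a few routes:
K → J → B: 5+9 = 14
K → H → B: 7+11 = 18
Cheapest is K → J → B at 14 min.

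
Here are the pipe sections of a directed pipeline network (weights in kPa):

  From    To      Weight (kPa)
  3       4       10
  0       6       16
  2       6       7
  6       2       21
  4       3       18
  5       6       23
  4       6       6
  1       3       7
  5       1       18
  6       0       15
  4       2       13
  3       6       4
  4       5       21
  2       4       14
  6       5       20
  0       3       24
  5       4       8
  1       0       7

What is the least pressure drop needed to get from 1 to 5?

31 kPa

Enumerating some paths:
1 → 3 → 6 → 5: 7+4+20 = 31
1 → 3 → 4 → 5: 7+10+21 = 38
The minimum is 31 kPa via 1 → 3 → 6 → 5.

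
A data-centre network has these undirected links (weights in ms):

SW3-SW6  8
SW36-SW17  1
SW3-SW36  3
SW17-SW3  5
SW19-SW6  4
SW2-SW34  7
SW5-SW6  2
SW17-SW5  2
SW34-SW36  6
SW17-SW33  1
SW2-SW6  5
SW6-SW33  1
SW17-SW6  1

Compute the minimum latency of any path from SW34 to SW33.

Shortest distances from SW34:
SW34: 0
SW36: 6  (via SW34)
SW17: 7  (via SW36)
SW2: 7  (via SW34)
SW33: 8  (via SW17)
Shortest route: SW34 → SW36 → SW17 → SW33 = 8 ms.

8 ms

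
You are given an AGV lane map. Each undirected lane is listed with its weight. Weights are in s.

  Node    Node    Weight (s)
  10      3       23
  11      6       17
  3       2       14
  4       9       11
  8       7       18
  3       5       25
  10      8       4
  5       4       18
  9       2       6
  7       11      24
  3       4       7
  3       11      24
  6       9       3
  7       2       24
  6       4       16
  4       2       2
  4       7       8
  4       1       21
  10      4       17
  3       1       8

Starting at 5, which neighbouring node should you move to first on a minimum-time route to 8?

4

Candidate routes:
5 - 4 - 7 - 8: 18+8+18 = 44
5 - 4 - 10 - 8: 18+17+4 = 39
Cheapest is 5 - 4 - 10 - 8 at 39 s.
So from 5 the first move is to 4.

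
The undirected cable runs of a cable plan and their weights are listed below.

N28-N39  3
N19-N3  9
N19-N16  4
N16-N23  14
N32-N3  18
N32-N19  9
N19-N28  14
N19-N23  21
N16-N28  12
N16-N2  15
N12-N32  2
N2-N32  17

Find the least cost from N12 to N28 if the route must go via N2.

Best N12 to N2: N12 → N32 → N2 costing 19
Best N2 to N28: N2 → N16 → N28 costing 27
Total via N2: 19 + 27 = 46.

46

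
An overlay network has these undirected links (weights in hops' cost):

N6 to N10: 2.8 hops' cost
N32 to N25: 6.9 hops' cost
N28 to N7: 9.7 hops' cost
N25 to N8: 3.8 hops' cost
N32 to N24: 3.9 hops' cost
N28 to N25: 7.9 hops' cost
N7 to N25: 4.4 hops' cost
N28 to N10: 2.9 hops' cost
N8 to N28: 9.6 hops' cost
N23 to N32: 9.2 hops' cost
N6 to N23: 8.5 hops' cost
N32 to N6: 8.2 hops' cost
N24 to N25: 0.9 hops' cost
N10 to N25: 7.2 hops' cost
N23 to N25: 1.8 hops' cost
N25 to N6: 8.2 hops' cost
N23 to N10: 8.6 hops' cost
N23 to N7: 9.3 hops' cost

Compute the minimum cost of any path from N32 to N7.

Enumerating some paths:
N32 → N25 → N7: 6.9+4.4 = 11.3
N32 → N24 → N25 → N7: 3.9+0.9+4.4 = 9.2
Cheapest is N32 → N24 → N25 → N7 at 9.2 hops' cost.

9.2 hops' cost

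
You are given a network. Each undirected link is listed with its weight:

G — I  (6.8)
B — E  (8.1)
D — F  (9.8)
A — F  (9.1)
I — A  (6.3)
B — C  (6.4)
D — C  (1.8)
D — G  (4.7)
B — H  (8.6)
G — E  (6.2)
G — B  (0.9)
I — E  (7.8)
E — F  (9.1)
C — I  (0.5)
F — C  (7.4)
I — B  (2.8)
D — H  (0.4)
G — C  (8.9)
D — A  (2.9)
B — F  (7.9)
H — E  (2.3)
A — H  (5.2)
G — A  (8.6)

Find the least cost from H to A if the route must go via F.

18.7

Best H to F: H–D–C–F costing 9.6
Shortest F→A: F–A = 9.1
Total via F: 9.6 + 9.1 = 18.7.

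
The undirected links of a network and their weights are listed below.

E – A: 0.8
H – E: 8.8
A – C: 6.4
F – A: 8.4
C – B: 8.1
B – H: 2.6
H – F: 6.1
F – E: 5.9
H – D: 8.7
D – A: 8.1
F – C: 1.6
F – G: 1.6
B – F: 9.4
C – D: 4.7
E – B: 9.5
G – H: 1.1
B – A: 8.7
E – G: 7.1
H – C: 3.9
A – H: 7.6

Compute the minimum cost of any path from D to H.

Settle nodes by increasing distance from D:
D: 0
C: 4.7  (via D)
F: 6.3  (via C)
G: 7.9  (via F)
A: 8.1  (via D)
H: 8.6  (via C)
Shortest route: D–C–H = 8.6.

8.6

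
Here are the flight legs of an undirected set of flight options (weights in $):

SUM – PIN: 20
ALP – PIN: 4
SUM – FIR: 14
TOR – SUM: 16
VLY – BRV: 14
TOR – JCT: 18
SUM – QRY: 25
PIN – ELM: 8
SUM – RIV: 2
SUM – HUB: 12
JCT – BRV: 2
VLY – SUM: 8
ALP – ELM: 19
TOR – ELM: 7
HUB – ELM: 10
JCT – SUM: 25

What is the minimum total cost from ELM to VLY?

Compare a few routes:
ELM - TOR - SUM - VLY: 7+16+8 = 31
ELM - PIN - SUM - VLY: 8+20+8 = 36
ELM - HUB - SUM - VLY: 10+12+8 = 30
The minimum is $30 via ELM - HUB - SUM - VLY.

$30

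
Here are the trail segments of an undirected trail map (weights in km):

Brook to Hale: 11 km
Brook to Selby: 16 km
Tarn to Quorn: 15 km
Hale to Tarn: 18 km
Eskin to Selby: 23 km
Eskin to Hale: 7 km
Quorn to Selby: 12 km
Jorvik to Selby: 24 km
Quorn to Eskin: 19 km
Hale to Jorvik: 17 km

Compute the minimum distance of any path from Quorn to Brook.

28 km

Settle nodes by increasing distance from Quorn:
Quorn: 0
Selby: 12  (via Quorn)
Tarn: 15  (via Quorn)
Eskin: 19  (via Quorn)
Hale: 26  (via Eskin)
Brook: 28  (via Selby)
Shortest route: Quorn → Selby → Brook = 28 km.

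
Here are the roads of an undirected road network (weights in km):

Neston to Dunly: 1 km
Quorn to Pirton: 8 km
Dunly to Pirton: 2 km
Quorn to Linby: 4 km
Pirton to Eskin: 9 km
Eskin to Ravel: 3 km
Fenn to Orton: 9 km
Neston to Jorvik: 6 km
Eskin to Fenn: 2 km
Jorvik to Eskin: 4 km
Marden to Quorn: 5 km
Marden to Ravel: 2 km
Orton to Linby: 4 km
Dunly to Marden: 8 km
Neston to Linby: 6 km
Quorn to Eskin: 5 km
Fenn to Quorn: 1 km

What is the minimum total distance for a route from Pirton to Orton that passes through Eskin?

Shortest Pirton→Eskin: Pirton–Eskin = 9
Shortest Eskin→Orton: Eskin–Fenn–Orton = 11
Total via Eskin: 9 + 11 = 20 km.

20 km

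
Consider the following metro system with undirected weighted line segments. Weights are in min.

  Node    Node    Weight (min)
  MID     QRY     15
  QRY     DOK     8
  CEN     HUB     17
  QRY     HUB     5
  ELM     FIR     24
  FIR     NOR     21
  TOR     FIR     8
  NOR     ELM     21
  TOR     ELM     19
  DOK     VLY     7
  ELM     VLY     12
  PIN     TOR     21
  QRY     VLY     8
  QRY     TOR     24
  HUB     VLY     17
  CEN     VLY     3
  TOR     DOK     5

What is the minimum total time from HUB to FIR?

Shortest distances from HUB:
HUB: 0
QRY: 5  (via HUB)
DOK: 13  (via QRY)
VLY: 13  (via QRY)
CEN: 16  (via VLY)
TOR: 18  (via DOK)
MID: 20  (via QRY)
ELM: 25  (via VLY)
FIR: 26  (via TOR)
Shortest route: HUB–QRY–DOK–TOR–FIR = 26 min.

26 min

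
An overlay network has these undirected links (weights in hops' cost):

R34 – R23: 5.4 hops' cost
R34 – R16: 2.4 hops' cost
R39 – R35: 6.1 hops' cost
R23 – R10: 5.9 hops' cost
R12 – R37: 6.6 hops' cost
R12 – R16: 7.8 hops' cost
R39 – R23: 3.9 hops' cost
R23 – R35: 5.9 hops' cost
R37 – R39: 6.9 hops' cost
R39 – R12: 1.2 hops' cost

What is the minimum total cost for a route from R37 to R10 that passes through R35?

24.8 hops' cost

Shortest R37→R35: R37 → R39 → R35 = 13
Best R35 to R10: R35 → R23 → R10 costing 11.8
Total via R35: 13 + 11.8 = 24.8 hops' cost.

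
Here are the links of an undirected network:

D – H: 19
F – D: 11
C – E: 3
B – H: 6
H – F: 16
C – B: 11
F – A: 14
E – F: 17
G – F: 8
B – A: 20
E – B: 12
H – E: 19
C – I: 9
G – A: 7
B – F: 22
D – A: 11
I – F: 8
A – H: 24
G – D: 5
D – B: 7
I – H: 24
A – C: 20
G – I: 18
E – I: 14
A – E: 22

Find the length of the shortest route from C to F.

17

Candidate routes:
C–I–F: 9+8 = 17
C–E–F: 3+17 = 20
Cheapest is C–I–F at 17.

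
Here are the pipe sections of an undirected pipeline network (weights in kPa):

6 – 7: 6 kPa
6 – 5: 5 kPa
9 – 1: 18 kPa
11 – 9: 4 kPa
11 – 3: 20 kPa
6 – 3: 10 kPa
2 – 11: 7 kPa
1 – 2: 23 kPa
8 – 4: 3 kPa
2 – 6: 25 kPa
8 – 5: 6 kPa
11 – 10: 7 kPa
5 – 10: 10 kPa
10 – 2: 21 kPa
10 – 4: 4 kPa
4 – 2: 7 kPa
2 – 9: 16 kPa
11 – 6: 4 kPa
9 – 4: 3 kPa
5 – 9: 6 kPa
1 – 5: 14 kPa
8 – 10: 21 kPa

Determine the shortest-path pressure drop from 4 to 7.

17 kPa

Enumerating some paths:
4 - 9 - 11 - 6 - 7: 3+4+4+6 = 17
4 - 9 - 5 - 6 - 7: 3+6+5+6 = 20
4 - 8 - 5 - 6 - 7: 3+6+5+6 = 20
The minimum is 17 kPa via 4 - 9 - 11 - 6 - 7.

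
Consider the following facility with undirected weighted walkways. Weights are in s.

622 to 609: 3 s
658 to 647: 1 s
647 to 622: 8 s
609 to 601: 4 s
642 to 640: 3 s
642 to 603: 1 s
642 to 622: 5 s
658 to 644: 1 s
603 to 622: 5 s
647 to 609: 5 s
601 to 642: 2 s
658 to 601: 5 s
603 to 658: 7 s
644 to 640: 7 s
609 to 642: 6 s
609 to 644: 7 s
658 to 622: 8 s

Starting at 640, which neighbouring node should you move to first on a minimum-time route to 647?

Candidate routes:
640 → 642 → 601 → 658 → 647: 3+2+5+1 = 11
640 → 644 → 658 → 647: 7+1+1 = 9
640 → 642 → 603 → 658 → 647: 3+1+7+1 = 12
Cheapest is 640 → 644 → 658 → 647 at 9 s.
So from 640 the first move is to 644.

644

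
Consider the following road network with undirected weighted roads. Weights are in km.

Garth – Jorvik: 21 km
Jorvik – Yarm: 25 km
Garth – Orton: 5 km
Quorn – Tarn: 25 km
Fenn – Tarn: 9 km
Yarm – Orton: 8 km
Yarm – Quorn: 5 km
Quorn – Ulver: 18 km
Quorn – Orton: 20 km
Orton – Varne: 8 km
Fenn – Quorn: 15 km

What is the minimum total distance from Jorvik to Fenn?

45 km

Settle nodes by increasing distance from Jorvik:
Jorvik: 0
Garth: 21  (via Jorvik)
Yarm: 25  (via Jorvik)
Orton: 26  (via Garth)
Quorn: 30  (via Yarm)
Varne: 34  (via Orton)
Fenn: 45  (via Quorn)
Shortest route: Jorvik–Yarm–Quorn–Fenn = 45 km.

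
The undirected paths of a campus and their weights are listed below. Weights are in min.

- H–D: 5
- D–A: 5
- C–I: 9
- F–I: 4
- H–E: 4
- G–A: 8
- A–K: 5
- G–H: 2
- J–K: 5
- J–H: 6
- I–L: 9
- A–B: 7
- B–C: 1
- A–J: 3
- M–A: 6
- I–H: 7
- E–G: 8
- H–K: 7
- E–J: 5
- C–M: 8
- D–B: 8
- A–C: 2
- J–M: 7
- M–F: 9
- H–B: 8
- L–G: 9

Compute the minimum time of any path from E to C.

10 min

Running Dijkstra from E:
E: 0
H: 4  (via E)
J: 5  (via E)
G: 6  (via H)
A: 8  (via J)
D: 9  (via H)
C: 10  (via A)
Shortest route: E → J → A → C = 10 min.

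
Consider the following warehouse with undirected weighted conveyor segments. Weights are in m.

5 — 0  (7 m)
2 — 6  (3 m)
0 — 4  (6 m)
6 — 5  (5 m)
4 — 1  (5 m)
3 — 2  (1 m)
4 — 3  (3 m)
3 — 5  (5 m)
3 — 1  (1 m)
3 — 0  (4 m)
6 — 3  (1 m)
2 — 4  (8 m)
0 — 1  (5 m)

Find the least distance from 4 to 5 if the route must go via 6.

9 m

Best 4 to 6: 4–3–6 costing 4
Best 6 to 5: 6–5 costing 5
Total via 6: 4 + 5 = 9 m.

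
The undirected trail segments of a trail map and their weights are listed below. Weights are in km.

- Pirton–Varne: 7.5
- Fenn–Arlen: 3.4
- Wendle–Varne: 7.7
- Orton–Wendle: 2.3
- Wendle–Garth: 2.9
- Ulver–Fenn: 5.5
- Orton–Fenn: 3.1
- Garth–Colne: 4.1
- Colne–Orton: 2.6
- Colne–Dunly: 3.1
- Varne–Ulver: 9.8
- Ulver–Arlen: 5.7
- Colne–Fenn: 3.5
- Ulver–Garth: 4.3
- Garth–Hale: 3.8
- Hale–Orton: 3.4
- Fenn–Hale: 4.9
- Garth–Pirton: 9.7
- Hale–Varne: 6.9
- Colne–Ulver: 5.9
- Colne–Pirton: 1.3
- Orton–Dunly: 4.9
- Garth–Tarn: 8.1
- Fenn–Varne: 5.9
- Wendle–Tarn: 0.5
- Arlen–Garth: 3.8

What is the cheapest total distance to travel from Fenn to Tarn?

5.9 km

Settle nodes by increasing distance from Fenn:
Fenn: 0
Orton: 3.1  (via Fenn)
Arlen: 3.4  (via Fenn)
Colne: 3.5  (via Fenn)
Pirton: 4.8  (via Colne)
Hale: 4.9  (via Fenn)
Wendle: 5.4  (via Orton)
Ulver: 5.5  (via Fenn)
Tarn: 5.9  (via Wendle)
Shortest route: Fenn → Orton → Wendle → Tarn = 5.9 km.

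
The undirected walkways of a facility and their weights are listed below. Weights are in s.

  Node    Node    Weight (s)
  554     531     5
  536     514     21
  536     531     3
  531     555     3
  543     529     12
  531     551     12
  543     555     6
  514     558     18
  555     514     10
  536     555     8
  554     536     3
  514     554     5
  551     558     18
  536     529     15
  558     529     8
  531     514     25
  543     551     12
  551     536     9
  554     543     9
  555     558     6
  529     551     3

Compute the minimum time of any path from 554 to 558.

14 s

Compare a few routes:
554 - 536 - 555 - 558: 3+8+6 = 17
554 - 536 - 531 - 555 - 558: 3+3+3+6 = 15
554 - 531 - 555 - 558: 5+3+6 = 14
Cheapest is 554 - 531 - 555 - 558 at 14 s.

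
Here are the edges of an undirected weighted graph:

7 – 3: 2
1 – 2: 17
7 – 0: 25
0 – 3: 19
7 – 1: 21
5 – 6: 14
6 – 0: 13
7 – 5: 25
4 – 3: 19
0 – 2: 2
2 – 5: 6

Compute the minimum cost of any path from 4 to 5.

46

Running Dijkstra from 4:
4: 0
3: 19  (via 4)
7: 21  (via 3)
0: 38  (via 3)
2: 40  (via 0)
1: 42  (via 7)
5: 46  (via 7)
Shortest route: 4–3–7–5 = 46.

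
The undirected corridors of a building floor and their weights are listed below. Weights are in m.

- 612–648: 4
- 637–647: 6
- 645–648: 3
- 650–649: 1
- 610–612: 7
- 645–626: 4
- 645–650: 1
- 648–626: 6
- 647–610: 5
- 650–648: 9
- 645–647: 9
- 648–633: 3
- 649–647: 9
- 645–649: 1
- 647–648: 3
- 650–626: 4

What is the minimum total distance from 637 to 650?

Shortest distances from 637:
637: 0
647: 6  (via 637)
648: 9  (via 647)
610: 11  (via 647)
633: 12  (via 648)
645: 12  (via 648)
612: 13  (via 648)
649: 13  (via 645)
650: 13  (via 645)
Shortest route: 637 → 647 → 648 → 645 → 650 = 13 m.

13 m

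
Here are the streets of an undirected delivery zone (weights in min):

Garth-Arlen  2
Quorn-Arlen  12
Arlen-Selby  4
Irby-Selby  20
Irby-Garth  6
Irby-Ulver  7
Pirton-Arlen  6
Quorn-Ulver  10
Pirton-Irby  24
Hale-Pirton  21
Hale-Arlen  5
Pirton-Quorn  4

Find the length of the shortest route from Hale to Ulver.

Running Dijkstra from Hale:
Hale: 0
Arlen: 5  (via Hale)
Garth: 7  (via Arlen)
Selby: 9  (via Arlen)
Pirton: 11  (via Arlen)
Irby: 13  (via Garth)
Quorn: 15  (via Pirton)
Ulver: 20  (via Irby)
Shortest route: Hale → Arlen → Garth → Irby → Ulver = 20 min.

20 min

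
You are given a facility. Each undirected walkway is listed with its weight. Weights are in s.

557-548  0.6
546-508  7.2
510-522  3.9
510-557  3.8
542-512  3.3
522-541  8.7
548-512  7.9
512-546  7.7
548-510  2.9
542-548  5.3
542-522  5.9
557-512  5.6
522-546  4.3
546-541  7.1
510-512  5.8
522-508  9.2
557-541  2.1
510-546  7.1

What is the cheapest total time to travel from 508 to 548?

16 s

Settle nodes by increasing distance from 508:
508: 0
546: 7.2  (via 508)
522: 9.2  (via 508)
510: 13.1  (via 522)
541: 14.3  (via 546)
512: 14.9  (via 546)
542: 15.1  (via 522)
548: 16  (via 510)
Shortest route: 508 → 522 → 510 → 548 = 16 s.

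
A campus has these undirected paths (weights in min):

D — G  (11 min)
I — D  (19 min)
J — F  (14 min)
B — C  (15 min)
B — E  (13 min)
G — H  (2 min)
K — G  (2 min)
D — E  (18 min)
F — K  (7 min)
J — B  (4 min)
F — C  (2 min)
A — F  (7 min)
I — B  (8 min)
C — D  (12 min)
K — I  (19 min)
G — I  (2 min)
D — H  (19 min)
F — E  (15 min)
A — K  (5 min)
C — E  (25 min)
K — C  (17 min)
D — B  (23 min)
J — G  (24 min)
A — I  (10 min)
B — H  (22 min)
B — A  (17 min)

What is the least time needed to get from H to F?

11 min

Running Dijkstra from H:
H: 0
G: 2  (via H)
I: 4  (via G)
K: 4  (via G)
A: 9  (via K)
F: 11  (via K)
Shortest route: H → G → K → F = 11 min.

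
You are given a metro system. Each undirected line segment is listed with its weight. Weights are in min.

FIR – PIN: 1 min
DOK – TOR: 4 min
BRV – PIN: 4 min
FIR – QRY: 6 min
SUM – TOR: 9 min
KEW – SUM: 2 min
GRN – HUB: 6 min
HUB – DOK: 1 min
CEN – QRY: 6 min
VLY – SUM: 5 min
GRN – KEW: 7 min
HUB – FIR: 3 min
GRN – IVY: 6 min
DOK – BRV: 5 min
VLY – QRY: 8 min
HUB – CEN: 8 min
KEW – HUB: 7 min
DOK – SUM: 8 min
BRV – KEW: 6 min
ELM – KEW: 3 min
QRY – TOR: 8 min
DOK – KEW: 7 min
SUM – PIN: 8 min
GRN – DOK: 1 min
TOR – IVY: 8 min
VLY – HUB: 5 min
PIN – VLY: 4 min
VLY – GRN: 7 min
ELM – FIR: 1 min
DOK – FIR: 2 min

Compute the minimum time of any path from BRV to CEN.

Settle nodes by increasing distance from BRV:
BRV: 0
PIN: 4  (via BRV)
FIR: 5  (via PIN)
DOK: 5  (via BRV)
HUB: 6  (via DOK)
KEW: 6  (via BRV)
GRN: 6  (via DOK)
ELM: 6  (via FIR)
SUM: 8  (via KEW)
VLY: 8  (via PIN)
TOR: 9  (via DOK)
QRY: 11  (via FIR)
IVY: 12  (via GRN)
CEN: 14  (via HUB)
Shortest route: BRV–DOK–HUB–CEN = 14 min.

14 min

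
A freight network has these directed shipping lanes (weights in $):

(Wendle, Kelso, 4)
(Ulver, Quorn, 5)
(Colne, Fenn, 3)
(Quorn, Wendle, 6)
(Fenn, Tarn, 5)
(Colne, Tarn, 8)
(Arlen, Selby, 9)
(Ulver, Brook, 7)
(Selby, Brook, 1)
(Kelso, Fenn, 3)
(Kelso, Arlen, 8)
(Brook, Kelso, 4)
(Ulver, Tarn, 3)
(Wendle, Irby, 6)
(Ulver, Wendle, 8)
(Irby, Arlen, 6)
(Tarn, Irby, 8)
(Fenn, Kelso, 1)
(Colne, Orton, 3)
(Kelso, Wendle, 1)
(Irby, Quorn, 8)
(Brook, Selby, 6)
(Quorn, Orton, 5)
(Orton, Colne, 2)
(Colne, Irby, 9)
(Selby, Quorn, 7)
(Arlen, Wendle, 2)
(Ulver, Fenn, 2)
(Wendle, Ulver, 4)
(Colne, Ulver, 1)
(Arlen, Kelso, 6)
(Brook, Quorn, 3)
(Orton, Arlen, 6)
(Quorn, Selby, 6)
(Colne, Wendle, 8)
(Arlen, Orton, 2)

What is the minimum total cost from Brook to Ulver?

Settle nodes by increasing distance from Brook:
Brook: 0
Quorn: 3  (via Brook)
Kelso: 4  (via Brook)
Wendle: 5  (via Kelso)
Selby: 6  (via Brook)
Fenn: 7  (via Kelso)
Orton: 8  (via Quorn)
Ulver: 9  (via Wendle)
Shortest route: Brook–Kelso–Wendle–Ulver = $9.

$9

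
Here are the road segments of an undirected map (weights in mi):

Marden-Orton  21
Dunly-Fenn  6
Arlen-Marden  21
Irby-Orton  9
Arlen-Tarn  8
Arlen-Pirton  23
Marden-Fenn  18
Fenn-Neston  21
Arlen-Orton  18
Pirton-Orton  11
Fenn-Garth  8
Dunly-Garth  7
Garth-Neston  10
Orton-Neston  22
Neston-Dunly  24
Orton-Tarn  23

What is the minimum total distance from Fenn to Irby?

Settle nodes by increasing distance from Fenn:
Fenn: 0
Dunly: 6  (via Fenn)
Garth: 8  (via Fenn)
Neston: 18  (via Garth)
Marden: 18  (via Fenn)
Arlen: 39  (via Marden)
Orton: 39  (via Marden)
Tarn: 47  (via Arlen)
Irby: 48  (via Orton)
Shortest route: Fenn → Marden → Orton → Irby = 48 mi.

48 mi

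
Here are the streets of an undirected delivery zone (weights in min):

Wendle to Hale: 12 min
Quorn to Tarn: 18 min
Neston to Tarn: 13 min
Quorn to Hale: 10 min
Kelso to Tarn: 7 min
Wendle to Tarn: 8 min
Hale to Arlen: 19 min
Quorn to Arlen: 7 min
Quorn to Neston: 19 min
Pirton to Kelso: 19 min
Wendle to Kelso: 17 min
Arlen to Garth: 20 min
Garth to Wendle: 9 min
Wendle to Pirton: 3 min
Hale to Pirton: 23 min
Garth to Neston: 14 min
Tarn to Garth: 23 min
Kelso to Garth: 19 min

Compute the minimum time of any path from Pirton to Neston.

24 min

Shortest distances from Pirton:
Pirton: 0
Wendle: 3  (via Pirton)
Tarn: 11  (via Wendle)
Garth: 12  (via Wendle)
Hale: 15  (via Wendle)
Kelso: 18  (via Tarn)
Neston: 24  (via Tarn)
Shortest route: Pirton–Wendle–Tarn–Neston = 24 min.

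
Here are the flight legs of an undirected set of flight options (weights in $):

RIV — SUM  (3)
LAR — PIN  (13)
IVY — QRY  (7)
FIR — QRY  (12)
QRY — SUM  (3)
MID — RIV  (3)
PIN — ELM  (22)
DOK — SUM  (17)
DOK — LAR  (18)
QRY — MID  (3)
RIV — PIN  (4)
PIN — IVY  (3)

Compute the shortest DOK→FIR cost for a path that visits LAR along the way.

$53

Best DOK to LAR: DOK → LAR costing 18
Best LAR to FIR: LAR → PIN → IVY → QRY → FIR costing 35
Total via LAR: 18 + 35 = $53.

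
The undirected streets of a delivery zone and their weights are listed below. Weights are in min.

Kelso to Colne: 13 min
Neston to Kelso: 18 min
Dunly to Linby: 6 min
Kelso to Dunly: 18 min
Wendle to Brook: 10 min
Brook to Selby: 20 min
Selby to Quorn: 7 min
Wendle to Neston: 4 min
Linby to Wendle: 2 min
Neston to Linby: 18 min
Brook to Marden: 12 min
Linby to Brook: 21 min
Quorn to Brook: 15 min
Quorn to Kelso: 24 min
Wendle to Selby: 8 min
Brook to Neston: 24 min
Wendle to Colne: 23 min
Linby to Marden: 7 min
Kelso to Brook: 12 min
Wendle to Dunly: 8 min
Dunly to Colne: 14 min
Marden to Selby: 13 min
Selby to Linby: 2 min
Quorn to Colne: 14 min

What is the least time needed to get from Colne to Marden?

27 min

Compare a few routes:
Colne → Quorn → Selby → Linby → Marden: 14+7+2+7 = 30
Colne → Dunly → Wendle → Linby → Marden: 14+8+2+7 = 31
Colne → Dunly → Linby → Marden: 14+6+7 = 27
The minimum is 27 min via Colne → Dunly → Linby → Marden.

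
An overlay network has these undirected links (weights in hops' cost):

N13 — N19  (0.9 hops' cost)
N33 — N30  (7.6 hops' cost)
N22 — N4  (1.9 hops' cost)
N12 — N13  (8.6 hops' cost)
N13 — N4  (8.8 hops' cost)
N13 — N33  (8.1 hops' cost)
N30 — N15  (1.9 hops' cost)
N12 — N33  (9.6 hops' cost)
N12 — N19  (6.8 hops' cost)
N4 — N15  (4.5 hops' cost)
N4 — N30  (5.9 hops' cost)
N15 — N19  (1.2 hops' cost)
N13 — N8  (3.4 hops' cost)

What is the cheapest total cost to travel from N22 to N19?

Compare a few routes:
N22–N4–N15–N19: 1.9+4.5+1.2 = 7.6
N22–N4–N30–N15–N19: 1.9+5.9+1.9+1.2 = 10.9
The minimum is 7.6 hops' cost via N22–N4–N15–N19.

7.6 hops' cost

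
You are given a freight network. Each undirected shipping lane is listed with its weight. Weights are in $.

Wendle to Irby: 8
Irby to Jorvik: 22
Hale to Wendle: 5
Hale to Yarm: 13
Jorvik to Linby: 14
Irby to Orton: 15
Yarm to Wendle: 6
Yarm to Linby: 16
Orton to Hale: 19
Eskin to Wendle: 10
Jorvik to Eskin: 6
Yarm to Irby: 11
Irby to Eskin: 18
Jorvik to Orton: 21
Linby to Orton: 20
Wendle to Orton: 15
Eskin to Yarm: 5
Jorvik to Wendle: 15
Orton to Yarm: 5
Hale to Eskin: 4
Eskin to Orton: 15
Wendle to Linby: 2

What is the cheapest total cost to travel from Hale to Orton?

$14

Settle nodes by increasing distance from Hale:
Hale: 0
Eskin: 4  (via Hale)
Wendle: 5  (via Hale)
Linby: 7  (via Wendle)
Yarm: 9  (via Eskin)
Jorvik: 10  (via Eskin)
Irby: 13  (via Wendle)
Orton: 14  (via Yarm)
Shortest route: Hale–Eskin–Yarm–Orton = $14.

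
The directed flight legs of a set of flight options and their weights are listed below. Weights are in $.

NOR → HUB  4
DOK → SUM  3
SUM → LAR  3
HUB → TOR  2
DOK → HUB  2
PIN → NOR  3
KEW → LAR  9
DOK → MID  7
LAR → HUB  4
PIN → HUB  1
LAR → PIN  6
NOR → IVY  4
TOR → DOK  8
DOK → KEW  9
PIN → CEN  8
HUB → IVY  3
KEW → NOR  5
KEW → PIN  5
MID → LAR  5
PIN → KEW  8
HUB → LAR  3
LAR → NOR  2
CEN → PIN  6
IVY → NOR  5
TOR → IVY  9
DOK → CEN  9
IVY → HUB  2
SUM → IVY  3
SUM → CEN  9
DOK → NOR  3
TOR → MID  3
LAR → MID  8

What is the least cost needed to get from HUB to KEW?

Enumerating some paths:
HUB → TOR → DOK → KEW: 2+8+9 = 19
HUB → LAR → PIN → KEW: 3+6+8 = 17
The minimum is $17 via HUB → LAR → PIN → KEW.

$17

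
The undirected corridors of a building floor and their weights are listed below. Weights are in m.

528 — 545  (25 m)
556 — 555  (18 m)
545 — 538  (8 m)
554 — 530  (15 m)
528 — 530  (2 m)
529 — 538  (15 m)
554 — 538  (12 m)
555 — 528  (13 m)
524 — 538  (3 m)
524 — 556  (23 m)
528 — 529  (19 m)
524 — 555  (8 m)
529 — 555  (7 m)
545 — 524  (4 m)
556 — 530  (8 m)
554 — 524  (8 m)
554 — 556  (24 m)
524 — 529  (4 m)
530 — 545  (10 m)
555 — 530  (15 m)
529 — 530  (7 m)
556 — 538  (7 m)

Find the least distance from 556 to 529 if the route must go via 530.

15 m

Best 556 to 530: 556 → 530 costing 8
Best 530 to 529: 530 → 529 costing 7
Total via 530: 8 + 7 = 15 m.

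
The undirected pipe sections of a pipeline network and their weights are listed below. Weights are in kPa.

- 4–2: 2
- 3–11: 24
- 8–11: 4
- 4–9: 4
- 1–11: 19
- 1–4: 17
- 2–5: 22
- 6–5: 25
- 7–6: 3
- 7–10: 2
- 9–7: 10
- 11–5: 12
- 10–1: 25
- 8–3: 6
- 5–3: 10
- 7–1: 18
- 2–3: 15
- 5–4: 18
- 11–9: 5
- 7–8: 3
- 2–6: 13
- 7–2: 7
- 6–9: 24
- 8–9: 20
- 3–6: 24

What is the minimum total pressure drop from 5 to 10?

21 kPa

Compare a few routes:
5 → 11 → 9 → 7 → 10: 12+5+10+2 = 29
5 → 6 → 7 → 10: 25+3+2 = 30
5 → 4 → 2 → 7 → 10: 18+2+7+2 = 29
5 → 3 → 8 → 7 → 10: 10+6+3+2 = 21
Cheapest is 5 → 3 → 8 → 7 → 10 at 21 kPa.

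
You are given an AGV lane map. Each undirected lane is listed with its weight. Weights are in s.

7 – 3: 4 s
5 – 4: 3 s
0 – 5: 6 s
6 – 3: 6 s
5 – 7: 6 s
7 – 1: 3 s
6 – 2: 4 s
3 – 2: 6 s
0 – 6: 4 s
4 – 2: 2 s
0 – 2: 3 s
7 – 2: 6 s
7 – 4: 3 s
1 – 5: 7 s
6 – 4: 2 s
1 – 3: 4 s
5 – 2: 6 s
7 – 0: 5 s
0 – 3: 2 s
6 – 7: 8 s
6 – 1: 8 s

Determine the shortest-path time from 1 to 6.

8 s

Compare a few routes:
1–7–6: 3+8 = 11
1–3–0–6: 4+2+4 = 10
1–3–6: 4+6 = 10
1–6: 8 = 8
The minimum is 8 s via 1–6.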